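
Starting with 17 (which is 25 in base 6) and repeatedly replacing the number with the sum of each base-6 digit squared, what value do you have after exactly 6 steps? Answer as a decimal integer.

5

17 = (2,5)_6 → 2² + 5² = 29
29 = (4,5)_6 → 4² + 5² = 41
41 = (1,0,5)_6 → 1² + 0² + 5² = 26
26 = (4,2)_6 → 4² + 2² = 20
20 = (3,2)_6 → 3² + 2² = 13
13 = (2,1)_6 → 2² + 1² = 5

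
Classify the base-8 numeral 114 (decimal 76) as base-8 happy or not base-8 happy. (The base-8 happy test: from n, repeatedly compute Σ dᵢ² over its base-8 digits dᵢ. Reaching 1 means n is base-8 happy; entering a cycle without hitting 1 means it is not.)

base-8 happy

76 = (1,1,4)_8 → 1² + 1² + 4² = 1 + 1 + 16 = 18
18 = (2,2)_8 → 2² + 2² = 4 + 4 = 8
8 = (1,0)_8 → 1² + 0² = 1 + 0 = 1  — reached 1.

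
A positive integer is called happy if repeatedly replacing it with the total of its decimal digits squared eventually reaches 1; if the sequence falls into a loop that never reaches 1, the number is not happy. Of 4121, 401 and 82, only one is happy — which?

4121: 4121 → 22 → 8 → 64 → 52 → 29 → 85 → 89 → 145 → 42 → 20 → 4 → 16 → 37 → 58 → 89  — repeats 89 (not happy)
401: 401 → 17 → 50 → 25 → 29 → 85 → 89 → 145 → 42 → 20 → 4 → 16 → 37 → 58 → 89  — repeats 89 (not happy)
82: 82 → 68 → 100 → 1  — reaches 1 (happy)

82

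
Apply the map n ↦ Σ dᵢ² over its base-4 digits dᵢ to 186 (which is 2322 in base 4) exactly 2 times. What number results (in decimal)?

3

186 = (2,3,2,2)_4 → 2² + 3² + 2² + 2² = 21
21 = (1,1,1)_4 → 1² + 1² + 1² = 3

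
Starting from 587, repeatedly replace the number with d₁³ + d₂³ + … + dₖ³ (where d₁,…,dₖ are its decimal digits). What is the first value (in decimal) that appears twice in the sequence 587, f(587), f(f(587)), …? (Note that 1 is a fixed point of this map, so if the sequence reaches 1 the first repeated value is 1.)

587 → 5³ + 8³ + 7³ = 980
980 → 9³ + 8³ + 0³ = 1241
1241 → 1³ + 2³ + 4³ + 1³ = 74
74 → 7³ + 4³ = 407
407 → 4³ + 0³ + 7³ = 407  — 407 already appeared earlier.

407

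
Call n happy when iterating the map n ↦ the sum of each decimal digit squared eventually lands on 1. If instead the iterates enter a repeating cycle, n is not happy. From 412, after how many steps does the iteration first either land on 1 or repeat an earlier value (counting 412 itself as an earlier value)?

412 → 4² + 1² + 2² = 21
21 → 2² + 1² = 5
5 → 5² = 25
25 → 2² + 5² = 29
29 → 2² + 9² = 85
85 → 8² + 5² = 89
89 → 8² + 9² = 145
145 → 1² + 4² + 5² = 42
42 → 4² + 2² = 20
20 → 2² + 0² = 4
4 → 4² = 16
16 → 1² + 6² = 37
37 → 3² + 7² = 58
58 → 5² + 8² = 89  — 89 repeats.
That took 14 steps.

14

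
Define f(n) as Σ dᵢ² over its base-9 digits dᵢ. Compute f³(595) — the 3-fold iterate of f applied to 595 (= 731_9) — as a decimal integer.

595 = (7,3,1)_9 → 7² + 3² + 1² = 49 + 9 + 1 = 59
59 = (6,5)_9 → 6² + 5² = 36 + 25 = 61
61 = (6,7)_9 → 6² + 7² = 36 + 49 = 85

85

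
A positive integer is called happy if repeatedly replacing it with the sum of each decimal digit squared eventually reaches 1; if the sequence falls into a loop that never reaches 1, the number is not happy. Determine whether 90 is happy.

not happy

90 → 9² + 0² = 81 + 0 = 81
81 → 8² + 1² = 64 + 1 = 65
65 → 6² + 5² = 36 + 25 = 61
61 → 6² + 1² = 36 + 1 = 37
37 → 3² + 7² = 9 + 49 = 58
58 → 5² + 8² = 25 + 64 = 89
89 → 8² + 9² = 64 + 81 = 145
145 → 1² + 4² + 5² = 1 + 16 + 25 = 42
42 → 4² + 2² = 16 + 4 = 20
20 → 2² + 0² = 4 + 0 = 4
4 → 4² = 16
16 → 1² + 6² = 1 + 36 = 37  — 37 already seen; the sequence cycles without reaching 1.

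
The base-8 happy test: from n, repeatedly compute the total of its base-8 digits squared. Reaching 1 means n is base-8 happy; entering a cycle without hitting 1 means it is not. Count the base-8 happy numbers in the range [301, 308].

1

301: 301 → 66 → 5 → 25 → 10 → 5  (repeats 5)
302: 302 → 77 → 27 → 18 → 8 → 1  (reaches 1)
303: 303 → 90 → 14 → 37 → 41 → 26 → 13 → 26  (repeats 26)
304: 304 → 52 → 52  (repeats 52)
305: 305 → 53 → 61 → 74 → 6 → 36 → 32 → 16 → 4 → 16  (repeats 16)
306: 306 → 56 → 49 → 37 → 41 → 26 → 13 → 26  (repeats 26)
307: 307 → 61 → 74 → 6 → 36 → 32 → 16 → 4 → 16  (repeats 16)
308: 308 → 68 → 17 → 5 → 25 → 10 → 5  (repeats 5)
base-8 happy: 302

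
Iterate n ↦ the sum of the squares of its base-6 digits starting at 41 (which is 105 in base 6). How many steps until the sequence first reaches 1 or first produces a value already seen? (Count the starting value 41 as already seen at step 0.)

8

41 = (1,0,5)_6 → 1² + 0² + 5² = 26
26 = (4,2)_6 → 4² + 2² = 20
20 = (3,2)_6 → 3² + 2² = 13
13 = (2,1)_6 → 2² + 1² = 5
5 = (5)_6 → 5² = 25
25 = (4,1)_6 → 4² + 1² = 17
17 = (2,5)_6 → 2² + 5² = 29
29 = (4,5)_6 → 4² + 5² = 41  — 41 repeats.
That took 8 steps.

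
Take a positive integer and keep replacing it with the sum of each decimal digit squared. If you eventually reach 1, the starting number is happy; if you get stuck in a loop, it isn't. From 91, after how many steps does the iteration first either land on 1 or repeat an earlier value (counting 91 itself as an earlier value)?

91 → 9² + 1² = 81 + 1 = 82
82 → 8² + 2² = 64 + 4 = 68
68 → 6² + 8² = 36 + 64 = 100
100 → 1² + 0² + 0² = 1 + 0 + 0 = 1  — reached 1.
That took 4 steps.

4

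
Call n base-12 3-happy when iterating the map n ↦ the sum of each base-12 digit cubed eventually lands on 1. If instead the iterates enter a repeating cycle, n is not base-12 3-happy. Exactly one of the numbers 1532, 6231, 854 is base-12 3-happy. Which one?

6231

1532: 1532 → 1855 → 1344 → 793 → 342 → 288 → 8 → 512 → 755 → 1464 → 1008 → 343 → 415 → 1351 → 1136 → 1855  — repeats 1855 (not base-12 3-happy)
6231: 6231 → 424 → 1403 → 2572 → 1190 → 547 → 1099 → 1029 → 1073 → 593 → 190 → 1028 → 856 → 1520 → 1728 → 1  — reaches 1 (base-12 3-happy)
854: 854 → 1464 → 1008 → 343 → 415 → 1351 → 1136 → 1855 → 1344 → 793 → 342 → 288 → 8 → 512 → 755 → 1464  — repeats 1464 (not base-12 3-happy)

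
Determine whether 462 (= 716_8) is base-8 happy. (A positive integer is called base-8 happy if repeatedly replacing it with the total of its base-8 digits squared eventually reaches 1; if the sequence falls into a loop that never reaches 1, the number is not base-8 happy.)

not base-8 happy

462 = (7,1,6)_8 → 7² + 1² + 6² = 49 + 1 + 36 = 86
86 = (1,2,6)_8 → 1² + 2² + 6² = 1 + 4 + 36 = 41
41 = (5,1)_8 → 5² + 1² = 25 + 1 = 26
26 = (3,2)_8 → 3² + 2² = 9 + 4 = 13
13 = (1,5)_8 → 1² + 5² = 1 + 25 = 26  — 26 already seen; the sequence cycles without reaching 1.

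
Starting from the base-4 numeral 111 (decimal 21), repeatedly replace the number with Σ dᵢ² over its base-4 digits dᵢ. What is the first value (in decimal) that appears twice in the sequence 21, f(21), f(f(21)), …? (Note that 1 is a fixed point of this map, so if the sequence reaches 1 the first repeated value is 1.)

1

21 = (1,1,1)_4 → 1² + 1² + 1² = 3
3 = (3)_4 → 3² = 9
9 = (2,1)_4 → 2² + 1² = 5
5 = (1,1)_4 → 1² + 1² = 2
2 = (2)_4 → 2² = 4
4 = (1,0)_4 → 1² + 0² = 1  — reached the fixed point 1.
1 → 1, so 1 is the first repeated value.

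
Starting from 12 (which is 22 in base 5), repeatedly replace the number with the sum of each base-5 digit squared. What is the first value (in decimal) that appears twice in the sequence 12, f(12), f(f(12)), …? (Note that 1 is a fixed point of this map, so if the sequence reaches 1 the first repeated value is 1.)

10

12 = (2,2)_5 → 2² + 2² = 8
8 = (1,3)_5 → 1² + 3² = 10
10 = (2,0)_5 → 2² + 0² = 4
4 = (4)_5 → 4² = 16
16 = (3,1)_5 → 3² + 1² = 10  — 10 already appeared earlier.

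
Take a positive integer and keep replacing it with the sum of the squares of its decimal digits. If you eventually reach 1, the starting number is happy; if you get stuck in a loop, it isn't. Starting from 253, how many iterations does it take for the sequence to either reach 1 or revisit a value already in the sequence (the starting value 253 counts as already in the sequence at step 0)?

11

253 → 38
38 → 73
73 → 58
58 → 89
89 → 145
145 → 42
42 → 20
20 → 4
4 → 16
16 → 37
37 → 58  — 58 repeats.
That took 11 steps.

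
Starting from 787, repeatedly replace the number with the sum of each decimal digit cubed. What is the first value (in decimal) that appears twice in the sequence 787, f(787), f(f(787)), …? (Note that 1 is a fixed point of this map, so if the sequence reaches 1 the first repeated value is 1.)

1

787 → 7³ + 8³ + 7³ = 1198
1198 → 1³ + 1³ + 9³ + 8³ = 1243
1243 → 1³ + 2³ + 4³ + 3³ = 100
100 → 1³ + 0³ + 0³ = 1  — reached the fixed point 1.
1 → 1, so 1 is the first repeated value.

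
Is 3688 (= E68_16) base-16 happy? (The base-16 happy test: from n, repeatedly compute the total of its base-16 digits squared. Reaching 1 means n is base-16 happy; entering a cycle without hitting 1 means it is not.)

not base-16 happy

3688 = (14,6,8)_16 → 14² + 6² + 8² = 196 + 36 + 64 = 296
296 = (1,2,8)_16 → 1² + 2² + 8² = 1 + 4 + 64 = 69
69 = (4,5)_16 → 4² + 5² = 16 + 25 = 41
41 = (2,9)_16 → 2² + 9² = 4 + 81 = 85
85 = (5,5)_16 → 5² + 5² = 25 + 25 = 50
50 = (3,2)_16 → 3² + 2² = 9 + 4 = 13
13 = (13)_16 → 13² = 169
169 = (10,9)_16 → 10² + 9² = 100 + 81 = 181
181 = (11,5)_16 → 11² + 5² = 121 + 25 = 146
146 = (9,2)_16 → 9² + 2² = 81 + 4 = 85  — 85 already seen; the sequence cycles without reaching 1.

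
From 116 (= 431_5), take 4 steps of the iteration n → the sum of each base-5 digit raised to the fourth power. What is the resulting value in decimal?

116 = (4,3,1)_5 → 4⁴ + 3⁴ + 1⁴ = 256 + 81 + 1 = 338
338 = (2,3,2,3)_5 → 2⁴ + 3⁴ + 2⁴ + 3⁴ = 16 + 81 + 16 + 81 = 194
194 = (1,2,3,4)_5 → 1⁴ + 2⁴ + 3⁴ + 4⁴ = 1 + 16 + 81 + 256 = 354
354 = (2,4,0,4)_5 → 2⁴ + 4⁴ + 0⁴ + 4⁴ = 16 + 256 + 0 + 256 = 528

528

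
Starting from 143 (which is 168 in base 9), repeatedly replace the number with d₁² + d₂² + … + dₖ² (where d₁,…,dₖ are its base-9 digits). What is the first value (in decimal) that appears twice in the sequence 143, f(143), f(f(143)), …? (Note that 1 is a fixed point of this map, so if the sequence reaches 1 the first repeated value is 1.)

1

143 = (1,6,8)_9 → 1² + 6² + 8² = 101
101 = (1,2,2)_9 → 1² + 2² + 2² = 9
9 = (1,0)_9 → 1² + 0² = 1  — reached the fixed point 1.
1 → 1, so 1 is the first repeated value.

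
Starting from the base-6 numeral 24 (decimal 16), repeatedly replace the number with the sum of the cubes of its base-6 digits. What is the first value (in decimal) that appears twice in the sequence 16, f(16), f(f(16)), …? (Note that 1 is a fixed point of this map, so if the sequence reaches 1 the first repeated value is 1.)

16 = (2,4)_6 → 2³ + 4³ = 72
72 = (2,0,0)_6 → 2³ + 0³ + 0³ = 8
8 = (1,2)_6 → 1³ + 2³ = 9
9 = (1,3)_6 → 1³ + 3³ = 28
28 = (4,4)_6 → 4³ + 4³ = 128
128 = (3,3,2)_6 → 3³ + 3³ + 2³ = 62
62 = (1,4,2)_6 → 1³ + 4³ + 2³ = 73
73 = (2,0,1)_6 → 2³ + 0³ + 1³ = 9  — 9 already appeared earlier.

9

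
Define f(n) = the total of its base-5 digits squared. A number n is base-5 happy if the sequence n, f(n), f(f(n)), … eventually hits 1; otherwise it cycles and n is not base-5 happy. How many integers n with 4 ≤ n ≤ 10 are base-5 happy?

4: 4 → 16 → 10 → 4  (repeats 4)
5: 5 → 1  (reaches 1)
6: 6 → 2 → 4 → 16 → 10 → 4  (repeats 4)
7: 7 → 5 → 1  (reaches 1)
8: 8 → 10 → 4 → 16 → 10  (repeats 10)
9: 9 → 17 → 13 → 13  (repeats 13)
10: 10 → 4 → 16 → 10  (repeats 10)
base-5 happy: 5, 7

2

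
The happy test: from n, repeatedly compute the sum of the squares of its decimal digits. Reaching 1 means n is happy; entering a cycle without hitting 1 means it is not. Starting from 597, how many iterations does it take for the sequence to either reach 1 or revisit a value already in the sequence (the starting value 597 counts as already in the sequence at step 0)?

597 → 5² + 9² + 7² = 25 + 81 + 49 = 155
155 → 1² + 5² + 5² = 1 + 25 + 25 = 51
51 → 5² + 1² = 25 + 1 = 26
26 → 2² + 6² = 4 + 36 = 40
40 → 4² + 0² = 16 + 0 = 16
16 → 1² + 6² = 1 + 36 = 37
37 → 3² + 7² = 9 + 49 = 58
58 → 5² + 8² = 25 + 64 = 89
89 → 8² + 9² = 64 + 81 = 145
145 → 1² + 4² + 5² = 1 + 16 + 25 = 42
42 → 4² + 2² = 16 + 4 = 20
20 → 2² + 0² = 4 + 0 = 4
4 → 4² = 16  — 16 repeats.
That took 13 steps.

13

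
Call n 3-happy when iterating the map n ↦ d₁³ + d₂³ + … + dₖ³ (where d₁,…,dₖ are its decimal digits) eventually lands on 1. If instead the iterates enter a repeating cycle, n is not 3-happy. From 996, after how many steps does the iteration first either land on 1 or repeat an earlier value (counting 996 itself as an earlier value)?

996 → 9³ + 9³ + 6³ = 1674
1674 → 1³ + 6³ + 7³ + 4³ = 624
624 → 6³ + 2³ + 4³ = 288
288 → 2³ + 8³ + 8³ = 1032
1032 → 1³ + 0³ + 3³ + 2³ = 36
36 → 3³ + 6³ = 243
243 → 2³ + 4³ + 3³ = 99
99 → 9³ + 9³ = 1458
1458 → 1³ + 4³ + 5³ + 8³ = 702
702 → 7³ + 0³ + 2³ = 351
351 → 3³ + 5³ + 1³ = 153
153 → 1³ + 5³ + 3³ = 153  — 153 repeats.
That took 12 steps.

12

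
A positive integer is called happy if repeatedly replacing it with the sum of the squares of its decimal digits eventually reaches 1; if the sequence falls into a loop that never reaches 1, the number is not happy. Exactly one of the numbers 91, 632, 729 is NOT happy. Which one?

729

91: 91 → 82 → 68 → 100 → 1  — reaches 1 (happy)
632: 632 → 49 → 97 → 130 → 10 → 1  — reaches 1 (happy)
729: 729 → 134 → 26 → 40 → 16 → 37 → 58 → 89 → 145 → 42 → 20 → 4 → 16  — repeats 16 (not happy)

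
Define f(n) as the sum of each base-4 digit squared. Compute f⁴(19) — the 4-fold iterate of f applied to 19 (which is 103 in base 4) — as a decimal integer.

1

19 = (1,0,3)_4 → 1² + 0² + 3² = 10
10 = (2,2)_4 → 2² + 2² = 8
8 = (2,0)_4 → 2² + 0² = 4
4 = (1,0)_4 → 1² + 0² = 1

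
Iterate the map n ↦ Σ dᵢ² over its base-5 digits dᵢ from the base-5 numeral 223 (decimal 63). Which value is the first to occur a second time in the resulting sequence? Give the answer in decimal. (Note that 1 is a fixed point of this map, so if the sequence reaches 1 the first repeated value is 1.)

63 = (2,2,3)_5 → 2² + 2² + 3² = 4 + 4 + 9 = 17
17 = (3,2)_5 → 3² + 2² = 9 + 4 = 13
13 = (2,3)_5 → 2² + 3² = 4 + 9 = 13  — 13 already appeared earlier.

13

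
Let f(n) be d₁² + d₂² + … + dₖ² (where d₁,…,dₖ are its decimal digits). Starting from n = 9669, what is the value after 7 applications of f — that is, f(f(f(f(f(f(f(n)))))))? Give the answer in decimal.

9669 → 9² + 6² + 6² + 9² = 81 + 36 + 36 + 81 = 234
234 → 2² + 3² + 4² = 4 + 9 + 16 = 29
29 → 2² + 9² = 4 + 81 = 85
85 → 8² + 5² = 64 + 25 = 89
89 → 8² + 9² = 64 + 81 = 145
145 → 1² + 4² + 5² = 1 + 16 + 25 = 42
42 → 4² + 2² = 16 + 4 = 20

20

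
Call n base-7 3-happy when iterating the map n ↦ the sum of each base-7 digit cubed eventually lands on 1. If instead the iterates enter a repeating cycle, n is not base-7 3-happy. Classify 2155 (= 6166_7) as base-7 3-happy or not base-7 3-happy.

base-7 3-happy

2155 = (6,1,6,6)_7 → 6³ + 1³ + 6³ + 6³ = 216 + 1 + 216 + 216 = 649
649 = (1,6,1,5)_7 → 1³ + 6³ + 1³ + 5³ = 1 + 216 + 1 + 125 = 343
343 = (1,0,0,0)_7 → 1³ + 0³ + 0³ + 0³ = 1 + 0 + 0 + 0 = 1  — reached 1.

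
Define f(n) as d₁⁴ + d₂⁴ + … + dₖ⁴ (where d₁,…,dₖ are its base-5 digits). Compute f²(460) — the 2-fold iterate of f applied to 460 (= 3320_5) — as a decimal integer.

98

460 = (3,3,2,0)_5 → 178
178 = (1,2,0,3)_5 → 98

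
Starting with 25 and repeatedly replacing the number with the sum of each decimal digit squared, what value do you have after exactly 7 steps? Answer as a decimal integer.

4

25 → 2² + 5² = 4 + 25 = 29
29 → 2² + 9² = 4 + 81 = 85
85 → 8² + 5² = 64 + 25 = 89
89 → 8² + 9² = 64 + 81 = 145
145 → 1² + 4² + 5² = 1 + 16 + 25 = 42
42 → 4² + 2² = 16 + 4 = 20
20 → 2² + 0² = 4 + 0 = 4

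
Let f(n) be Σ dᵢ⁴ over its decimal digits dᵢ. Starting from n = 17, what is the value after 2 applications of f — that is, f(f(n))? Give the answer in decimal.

17 → 2402
2402 → 288

288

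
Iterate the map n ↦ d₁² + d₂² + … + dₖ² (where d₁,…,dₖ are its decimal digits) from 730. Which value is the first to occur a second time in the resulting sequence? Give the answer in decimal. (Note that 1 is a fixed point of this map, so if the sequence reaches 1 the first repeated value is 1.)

730 → 7² + 3² + 0² = 58
58 → 5² + 8² = 89
89 → 8² + 9² = 145
145 → 1² + 4² + 5² = 42
42 → 4² + 2² = 20
20 → 2² + 0² = 4
4 → 4² = 16
16 → 1² + 6² = 37
37 → 3² + 7² = 58  — 58 already appeared earlier.

58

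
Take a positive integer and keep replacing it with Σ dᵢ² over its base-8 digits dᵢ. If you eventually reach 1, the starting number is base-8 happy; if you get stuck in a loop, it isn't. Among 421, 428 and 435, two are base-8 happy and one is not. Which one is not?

421: 421 → 77 → 27 → 18 → 8 → 1  — reaches 1 (base-8 happy)
428: 428 → 77 → 27 → 18 → 8 → 1  — reaches 1 (base-8 happy)
435: 435 → 81 → 6 → 36 → 32 → 16 → 4 → 16  — repeats 16 (not base-8 happy)

435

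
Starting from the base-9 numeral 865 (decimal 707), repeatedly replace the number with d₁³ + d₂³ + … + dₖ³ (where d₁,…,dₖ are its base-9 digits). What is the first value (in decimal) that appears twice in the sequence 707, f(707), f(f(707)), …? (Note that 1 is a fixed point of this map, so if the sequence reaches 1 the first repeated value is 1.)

707 = (8,6,5)_9 → 8³ + 6³ + 5³ = 512 + 216 + 125 = 853
853 = (1,1,4,7)_9 → 1³ + 1³ + 4³ + 7³ = 1 + 1 + 64 + 343 = 409
409 = (5,0,4)_9 → 5³ + 0³ + 4³ = 125 + 0 + 64 = 189
189 = (2,3,0)_9 → 2³ + 3³ + 0³ = 8 + 27 + 0 = 35
35 = (3,8)_9 → 3³ + 8³ = 27 + 512 = 539
539 = (6,5,8)_9 → 6³ + 5³ + 8³ = 216 + 125 + 512 = 853  — 853 already appeared earlier.

853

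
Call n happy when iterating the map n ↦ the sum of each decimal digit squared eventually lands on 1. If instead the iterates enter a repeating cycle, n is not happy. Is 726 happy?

not happy

726 → 7² + 2² + 6² = 89
89 → 8² + 9² = 145
145 → 1² + 4² + 5² = 42
42 → 4² + 2² = 20
20 → 2² + 0² = 4
4 → 4² = 16
16 → 1² + 6² = 37
37 → 3² + 7² = 58
58 → 5² + 8² = 89  — 89 already seen; the sequence cycles without reaching 1.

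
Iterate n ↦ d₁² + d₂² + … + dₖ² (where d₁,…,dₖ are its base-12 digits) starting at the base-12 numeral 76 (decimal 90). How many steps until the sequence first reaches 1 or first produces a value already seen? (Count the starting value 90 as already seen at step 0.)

90 = (7,6)_12 → 7² + 6² = 49 + 36 = 85
85 = (7,1)_12 → 7² + 1² = 49 + 1 = 50
50 = (4,2)_12 → 4² + 2² = 16 + 4 = 20
20 = (1,8)_12 → 1² + 8² = 1 + 64 = 65
65 = (5,5)_12 → 5² + 5² = 25 + 25 = 50  — 50 repeats.
That took 5 steps.

5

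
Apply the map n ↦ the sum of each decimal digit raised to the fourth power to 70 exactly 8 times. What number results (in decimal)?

70 → 2401
2401 → 273
273 → 2498
2498 → 10929
10929 → 13139
13139 → 6725
6725 → 4338
4338 → 4514

4514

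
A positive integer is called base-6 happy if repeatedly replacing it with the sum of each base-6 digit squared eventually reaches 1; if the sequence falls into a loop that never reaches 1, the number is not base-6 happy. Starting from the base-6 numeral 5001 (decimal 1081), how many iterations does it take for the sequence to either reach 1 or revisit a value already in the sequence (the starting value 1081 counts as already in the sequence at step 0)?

9

1081 = (5,0,0,1)_6 → 5² + 0² + 0² + 1² = 25 + 0 + 0 + 1 = 26
26 = (4,2)_6 → 4² + 2² = 16 + 4 = 20
20 = (3,2)_6 → 3² + 2² = 9 + 4 = 13
13 = (2,1)_6 → 2² + 1² = 4 + 1 = 5
5 = (5)_6 → 5² = 25
25 = (4,1)_6 → 4² + 1² = 16 + 1 = 17
17 = (2,5)_6 → 2² + 5² = 4 + 25 = 29
29 = (4,5)_6 → 4² + 5² = 16 + 25 = 41
41 = (1,0,5)_6 → 1² + 0² + 5² = 1 + 0 + 25 = 26  — 26 repeats.
That took 9 steps.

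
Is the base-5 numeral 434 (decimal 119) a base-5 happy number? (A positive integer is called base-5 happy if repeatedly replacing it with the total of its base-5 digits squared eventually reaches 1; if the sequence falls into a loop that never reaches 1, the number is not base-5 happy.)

base-5 happy

119 = (4,3,4)_5 → 4² + 3² + 4² = 41
41 = (1,3,1)_5 → 1² + 3² + 1² = 11
11 = (2,1)_5 → 2² + 1² = 5
5 = (1,0)_5 → 1² + 0² = 1  — reached 1.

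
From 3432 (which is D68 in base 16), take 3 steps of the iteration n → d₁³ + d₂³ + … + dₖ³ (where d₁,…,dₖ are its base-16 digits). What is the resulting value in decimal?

3432 = (13,6,8)_16 → 13³ + 6³ + 8³ = 2197 + 216 + 512 = 2925
2925 = (11,6,13)_16 → 11³ + 6³ + 13³ = 1331 + 216 + 2197 = 3744
3744 = (14,10,0)_16 → 14³ + 10³ + 0³ = 2744 + 1000 + 0 = 3744

3744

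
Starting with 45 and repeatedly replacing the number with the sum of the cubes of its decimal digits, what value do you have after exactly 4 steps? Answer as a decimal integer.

513

45 → 4³ + 5³ = 189
189 → 1³ + 8³ + 9³ = 1242
1242 → 1³ + 2³ + 4³ + 2³ = 81
81 → 8³ + 1³ = 513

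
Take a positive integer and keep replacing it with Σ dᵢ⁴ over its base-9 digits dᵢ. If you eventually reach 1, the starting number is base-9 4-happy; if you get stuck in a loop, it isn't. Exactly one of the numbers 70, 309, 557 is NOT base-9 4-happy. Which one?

70: 70 → 4802 → 2562 → 2258 → 6578 → 4098 → 1956 → 1394 → 8194 → 290 → 722 → 8208 → 114 → 1378 → 4098  — repeats 4098 (not base-9 4-happy)
309: 309 → 2563 → 3363 → 2433 → 243 → 81 → 1  — reaches 1 (base-9 4-happy)
557: 557 → 7793 → 5395 → 3363 → 2433 → 243 → 81 → 1  — reaches 1 (base-9 4-happy)

70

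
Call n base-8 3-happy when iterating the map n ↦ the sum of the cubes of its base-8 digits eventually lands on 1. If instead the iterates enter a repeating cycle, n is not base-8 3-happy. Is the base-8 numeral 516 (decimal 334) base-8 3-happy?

334 = (5,1,6)_8 → 5³ + 1³ + 6³ = 125 + 1 + 216 = 342
342 = (5,2,6)_8 → 5³ + 2³ + 6³ = 125 + 8 + 216 = 349
349 = (5,3,5)_8 → 5³ + 3³ + 5³ = 125 + 27 + 125 = 277
277 = (4,2,5)_8 → 4³ + 2³ + 5³ = 64 + 8 + 125 = 197
197 = (3,0,5)_8 → 3³ + 0³ + 5³ = 27 + 0 + 125 = 152
152 = (2,3,0)_8 → 2³ + 3³ + 0³ = 8 + 27 + 0 = 35
35 = (4,3)_8 → 4³ + 3³ = 64 + 27 = 91
91 = (1,3,3)_8 → 1³ + 3³ + 3³ = 1 + 27 + 27 = 55
55 = (6,7)_8 → 6³ + 7³ = 216 + 343 = 559
559 = (1,0,5,7)_8 → 1³ + 0³ + 5³ + 7³ = 1 + 0 + 125 + 343 = 469
469 = (7,2,5)_8 → 7³ + 2³ + 5³ = 343 + 8 + 125 = 476
476 = (7,3,4)_8 → 7³ + 3³ + 4³ = 343 + 27 + 64 = 434
434 = (6,6,2)_8 → 6³ + 6³ + 2³ = 216 + 216 + 8 = 440
440 = (6,7,0)_8 → 6³ + 7³ + 0³ = 216 + 343 + 0 = 559  — 559 already seen; the sequence cycles without reaching 1.

not base-8 3-happy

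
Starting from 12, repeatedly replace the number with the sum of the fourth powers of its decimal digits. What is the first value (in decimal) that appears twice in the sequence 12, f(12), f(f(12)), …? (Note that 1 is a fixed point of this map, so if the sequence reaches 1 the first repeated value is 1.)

12 → 1⁴ + 2⁴ = 17
17 → 1⁴ + 7⁴ = 2402
2402 → 2⁴ + 4⁴ + 0⁴ + 2⁴ = 288
288 → 2⁴ + 8⁴ + 8⁴ = 8208
8208 → 8⁴ + 2⁴ + 0⁴ + 8⁴ = 8208  — 8208 already appeared earlier.

8208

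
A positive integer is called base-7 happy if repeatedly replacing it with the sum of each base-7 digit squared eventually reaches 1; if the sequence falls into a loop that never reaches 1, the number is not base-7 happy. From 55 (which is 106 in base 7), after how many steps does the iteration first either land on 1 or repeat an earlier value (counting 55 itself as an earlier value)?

55 = (1,0,6)_7 → 37
37 = (5,2)_7 → 29
29 = (4,1)_7 → 17
17 = (2,3)_7 → 13
13 = (1,6)_7 → 37  — 37 repeats.
That took 5 steps.

5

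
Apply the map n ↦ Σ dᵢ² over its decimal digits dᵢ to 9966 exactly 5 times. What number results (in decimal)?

9966 → 9² + 9² + 6² + 6² = 81 + 81 + 36 + 36 = 234
234 → 2² + 3² + 4² = 4 + 9 + 16 = 29
29 → 2² + 9² = 4 + 81 = 85
85 → 8² + 5² = 64 + 25 = 89
89 → 8² + 9² = 64 + 81 = 145

145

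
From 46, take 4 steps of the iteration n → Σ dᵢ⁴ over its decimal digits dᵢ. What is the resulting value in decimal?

46 → 4⁴ + 6⁴ = 256 + 1296 = 1552
1552 → 1⁴ + 5⁴ + 5⁴ + 2⁴ = 1 + 625 + 625 + 16 = 1267
1267 → 1⁴ + 2⁴ + 6⁴ + 7⁴ = 1 + 16 + 1296 + 2401 = 3714
3714 → 3⁴ + 7⁴ + 1⁴ + 4⁴ = 81 + 2401 + 1 + 256 = 2739

2739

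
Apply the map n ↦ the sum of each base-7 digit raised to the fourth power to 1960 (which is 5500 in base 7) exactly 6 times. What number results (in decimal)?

1938

1960 = (5,5,0,0)_7 → 5⁴ + 5⁴ + 0⁴ + 0⁴ = 625 + 625 + 0 + 0 = 1250
1250 = (3,4,3,4)_7 → 3⁴ + 4⁴ + 3⁴ + 4⁴ = 81 + 256 + 81 + 256 = 674
674 = (1,6,5,2)_7 → 1⁴ + 6⁴ + 5⁴ + 2⁴ = 1 + 1296 + 625 + 16 = 1938
1938 = (5,4,3,6)_7 → 5⁴ + 4⁴ + 3⁴ + 6⁴ = 625 + 256 + 81 + 1296 = 2258
2258 = (6,4,0,4)_7 → 6⁴ + 4⁴ + 0⁴ + 4⁴ = 1296 + 256 + 0 + 256 = 1808
1808 = (5,1,6,2)_7 → 5⁴ + 1⁴ + 6⁴ + 2⁴ = 625 + 1 + 1296 + 16 = 1938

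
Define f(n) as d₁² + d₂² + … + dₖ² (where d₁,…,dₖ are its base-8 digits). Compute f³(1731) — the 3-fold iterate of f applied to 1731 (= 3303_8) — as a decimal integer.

8

1731 = (3,3,0,3)_8 → 3² + 3² + 0² + 3² = 27
27 = (3,3)_8 → 3² + 3² = 18
18 = (2,2)_8 → 2² + 2² = 8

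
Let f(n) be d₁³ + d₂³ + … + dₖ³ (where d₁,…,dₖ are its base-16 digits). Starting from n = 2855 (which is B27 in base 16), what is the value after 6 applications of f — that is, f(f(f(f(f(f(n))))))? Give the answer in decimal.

2855 = (11,2,7)_16 → 1682
1682 = (6,9,2)_16 → 953
953 = (3,11,9)_16 → 2087
2087 = (8,2,7)_16 → 863
863 = (3,5,15)_16 → 3527
3527 = (13,12,7)_16 → 4268

4268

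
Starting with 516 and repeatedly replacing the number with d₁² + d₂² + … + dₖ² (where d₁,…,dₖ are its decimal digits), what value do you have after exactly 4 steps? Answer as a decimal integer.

516 → 5² + 1² + 6² = 25 + 1 + 36 = 62
62 → 6² + 2² = 36 + 4 = 40
40 → 4² + 0² = 16 + 0 = 16
16 → 1² + 6² = 1 + 36 = 37

37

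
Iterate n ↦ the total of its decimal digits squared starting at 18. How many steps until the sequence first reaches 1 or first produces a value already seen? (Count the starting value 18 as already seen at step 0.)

18 → 65
65 → 61
61 → 37
37 → 58
58 → 89
89 → 145
145 → 42
42 → 20
20 → 4
4 → 16
16 → 37  — 37 repeats.
That took 11 steps.

11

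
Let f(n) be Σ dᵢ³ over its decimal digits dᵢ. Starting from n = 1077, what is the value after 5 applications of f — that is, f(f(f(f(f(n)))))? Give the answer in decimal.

1077 → 1³ + 0³ + 7³ + 7³ = 1 + 0 + 343 + 343 = 687
687 → 6³ + 8³ + 7³ = 216 + 512 + 343 = 1071
1071 → 1³ + 0³ + 7³ + 1³ = 1 + 0 + 343 + 1 = 345
345 → 3³ + 4³ + 5³ = 27 + 64 + 125 = 216
216 → 2³ + 1³ + 6³ = 8 + 1 + 216 = 225

225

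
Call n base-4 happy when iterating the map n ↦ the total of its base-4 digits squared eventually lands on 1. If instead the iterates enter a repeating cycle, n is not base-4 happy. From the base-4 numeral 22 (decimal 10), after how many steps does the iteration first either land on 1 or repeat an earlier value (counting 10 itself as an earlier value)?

10 = (2,2)_4 → 2² + 2² = 8
8 = (2,0)_4 → 2² + 0² = 4
4 = (1,0)_4 → 1² + 0² = 1  — reached 1.
That took 3 steps.

3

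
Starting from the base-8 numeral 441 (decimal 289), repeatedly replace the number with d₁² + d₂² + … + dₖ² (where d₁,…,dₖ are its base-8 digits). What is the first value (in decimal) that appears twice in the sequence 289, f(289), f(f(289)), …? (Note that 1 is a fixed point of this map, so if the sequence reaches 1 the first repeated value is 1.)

5

289 = (4,4,1)_8 → 4² + 4² + 1² = 33
33 = (4,1)_8 → 4² + 1² = 17
17 = (2,1)_8 → 2² + 1² = 5
5 = (5)_8 → 5² = 25
25 = (3,1)_8 → 3² + 1² = 10
10 = (1,2)_8 → 1² + 2² = 5  — 5 already appeared earlier.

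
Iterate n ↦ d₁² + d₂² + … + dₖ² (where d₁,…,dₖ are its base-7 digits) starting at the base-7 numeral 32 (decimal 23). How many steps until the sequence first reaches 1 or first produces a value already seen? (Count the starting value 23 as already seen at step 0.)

23 = (3,2)_7 → 13
13 = (1,6)_7 → 37
37 = (5,2)_7 → 29
29 = (4,1)_7 → 17
17 = (2,3)_7 → 13  — 13 repeats.
That took 5 steps.

5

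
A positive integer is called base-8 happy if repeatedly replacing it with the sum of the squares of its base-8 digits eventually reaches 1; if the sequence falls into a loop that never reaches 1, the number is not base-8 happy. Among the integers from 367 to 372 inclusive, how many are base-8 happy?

1

367: 367 → 99 → 26 → 13 → 26  (repeats 26)
368: 368 → 61 → 74 → 6 → 36 → 32 → 16 → 4 → 16  (repeats 16)
369: 369 → 62 → 85 → 30 → 45 → 50 → 40 → 25 → 10 → 5 → 25  (repeats 25)
370: 370 → 65 → 2 → 4 → 16 → 4  (repeats 4)
371: 371 → 70 → 37 → 41 → 26 → 13 → 26  (repeats 26)
372: 372 → 77 → 27 → 18 → 8 → 1  (reaches 1)
base-8 happy: 372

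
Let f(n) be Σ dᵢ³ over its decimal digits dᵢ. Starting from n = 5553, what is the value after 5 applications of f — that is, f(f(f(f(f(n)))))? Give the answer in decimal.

5553 → 402
402 → 72
72 → 351
351 → 153
153 → 153

153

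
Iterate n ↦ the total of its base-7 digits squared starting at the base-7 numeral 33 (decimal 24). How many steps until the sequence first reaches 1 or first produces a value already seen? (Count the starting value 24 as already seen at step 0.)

9

24 = (3,3)_7 → 3² + 3² = 18
18 = (2,4)_7 → 2² + 4² = 20
20 = (2,6)_7 → 2² + 6² = 40
40 = (5,5)_7 → 5² + 5² = 50
50 = (1,0,1)_7 → 1² + 0² + 1² = 2
2 = (2)_7 → 2² = 4
4 = (4)_7 → 4² = 16
16 = (2,2)_7 → 2² + 2² = 8
8 = (1,1)_7 → 1² + 1² = 2  — 2 repeats.
That took 9 steps.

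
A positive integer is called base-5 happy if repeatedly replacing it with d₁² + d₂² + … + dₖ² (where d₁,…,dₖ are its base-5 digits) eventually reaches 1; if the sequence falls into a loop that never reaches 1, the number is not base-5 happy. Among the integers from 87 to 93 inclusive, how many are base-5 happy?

87: 87 → 17 → 13 → 13  — not base-5 happy
88: 88 → 22 → 20 → 16 → 10 → 4 → 16  — not base-5 happy
89: 89 → 29 → 17 → 13 → 13  — not base-5 happy
90: 90 → 18 → 18  — not base-5 happy
91: 91 → 19 → 25 → 1  — base-5 happy
92: 92 → 22 → 20 → 16 → 10 → 4 → 16  — not base-5 happy
93: 93 → 27 → 5 → 1  — base-5 happy
base-5 happy: 91, 93

2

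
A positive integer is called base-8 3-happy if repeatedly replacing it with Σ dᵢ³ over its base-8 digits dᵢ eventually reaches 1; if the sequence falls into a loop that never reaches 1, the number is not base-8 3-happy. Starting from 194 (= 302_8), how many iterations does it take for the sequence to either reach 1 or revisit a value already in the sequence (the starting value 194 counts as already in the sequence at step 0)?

194 = (3,0,2)_8 → 3³ + 0³ + 2³ = 35
35 = (4,3)_8 → 4³ + 3³ = 91
91 = (1,3,3)_8 → 1³ + 3³ + 3³ = 55
55 = (6,7)_8 → 6³ + 7³ = 559
559 = (1,0,5,7)_8 → 1³ + 0³ + 5³ + 7³ = 469
469 = (7,2,5)_8 → 7³ + 2³ + 5³ = 476
476 = (7,3,4)_8 → 7³ + 3³ + 4³ = 434
434 = (6,6,2)_8 → 6³ + 6³ + 2³ = 440
440 = (6,7,0)_8 → 6³ + 7³ + 0³ = 559  — 559 repeats.
That took 9 steps.

9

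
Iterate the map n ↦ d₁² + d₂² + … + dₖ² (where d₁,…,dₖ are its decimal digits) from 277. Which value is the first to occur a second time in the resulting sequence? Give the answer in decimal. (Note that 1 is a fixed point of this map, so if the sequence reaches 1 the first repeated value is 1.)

89

277 → 2² + 7² + 7² = 4 + 49 + 49 = 102
102 → 1² + 0² + 2² = 1 + 0 + 4 = 5
5 → 5² = 25
25 → 2² + 5² = 4 + 25 = 29
29 → 2² + 9² = 4 + 81 = 85
85 → 8² + 5² = 64 + 25 = 89
89 → 8² + 9² = 64 + 81 = 145
145 → 1² + 4² + 5² = 1 + 16 + 25 = 42
42 → 4² + 2² = 16 + 4 = 20
20 → 2² + 0² = 4 + 0 = 4
4 → 4² = 16
16 → 1² + 6² = 1 + 36 = 37
37 → 3² + 7² = 9 + 49 = 58
58 → 5² + 8² = 25 + 64 = 89  — 89 already appeared earlier.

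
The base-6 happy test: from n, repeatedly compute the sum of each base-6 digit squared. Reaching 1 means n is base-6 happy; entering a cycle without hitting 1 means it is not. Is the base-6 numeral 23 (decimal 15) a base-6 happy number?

not base-6 happy

15 = (2,3)_6 → 13
13 = (2,1)_6 → 5
5 = (5)_6 → 25
25 = (4,1)_6 → 17
17 = (2,5)_6 → 29
29 = (4,5)_6 → 41
41 = (1,0,5)_6 → 26
26 = (4,2)_6 → 20
20 = (3,2)_6 → 13  — 13 already seen; the sequence cycles without reaching 1.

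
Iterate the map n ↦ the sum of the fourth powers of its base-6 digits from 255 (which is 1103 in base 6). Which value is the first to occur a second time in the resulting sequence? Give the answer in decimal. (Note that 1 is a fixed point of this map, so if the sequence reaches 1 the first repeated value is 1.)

1251

255 = (1,1,0,3)_6 → 1⁴ + 1⁴ + 0⁴ + 3⁴ = 1 + 1 + 0 + 81 = 83
83 = (2,1,5)_6 → 2⁴ + 1⁴ + 5⁴ = 16 + 1 + 625 = 642
642 = (2,5,5,0)_6 → 2⁴ + 5⁴ + 5⁴ + 0⁴ = 16 + 625 + 625 + 0 = 1266
1266 = (5,5,1,0)_6 → 5⁴ + 5⁴ + 1⁴ + 0⁴ = 625 + 625 + 1 + 0 = 1251
1251 = (5,4,4,3)_6 → 5⁴ + 4⁴ + 4⁴ + 3⁴ = 625 + 256 + 256 + 81 = 1218
1218 = (5,3,5,0)_6 → 5⁴ + 3⁴ + 5⁴ + 0⁴ = 625 + 81 + 625 + 0 = 1331
1331 = (1,0,0,5,5)_6 → 1⁴ + 0⁴ + 0⁴ + 5⁴ + 5⁴ = 1 + 0 + 0 + 625 + 625 = 1251  — 1251 already appeared earlier.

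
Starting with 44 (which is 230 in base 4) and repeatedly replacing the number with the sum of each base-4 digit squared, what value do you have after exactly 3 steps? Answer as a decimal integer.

44 = (2,3,0)_4 → 2² + 3² + 0² = 4 + 9 + 0 = 13
13 = (3,1)_4 → 3² + 1² = 9 + 1 = 10
10 = (2,2)_4 → 2² + 2² = 4 + 4 = 8

8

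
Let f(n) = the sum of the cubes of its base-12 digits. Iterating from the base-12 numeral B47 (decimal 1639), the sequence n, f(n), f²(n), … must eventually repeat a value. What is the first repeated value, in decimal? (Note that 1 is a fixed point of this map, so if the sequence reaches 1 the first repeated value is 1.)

1639 = (11,4,7)_12 → 1738
1738 = (1,0,0,10)_12 → 1001
1001 = (6,11,5)_12 → 1672
1672 = (11,7,4)_12 → 1738  — 1738 already appeared earlier.

1738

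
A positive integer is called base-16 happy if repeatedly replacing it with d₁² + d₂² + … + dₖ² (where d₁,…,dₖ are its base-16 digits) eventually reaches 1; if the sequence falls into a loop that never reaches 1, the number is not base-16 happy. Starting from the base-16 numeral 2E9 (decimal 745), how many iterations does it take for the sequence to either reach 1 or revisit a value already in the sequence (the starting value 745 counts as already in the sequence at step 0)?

7

745 = (2,14,9)_16 → 2² + 14² + 9² = 281
281 = (1,1,9)_16 → 1² + 1² + 9² = 83
83 = (5,3)_16 → 5² + 3² = 34
34 = (2,2)_16 → 2² + 2² = 8
8 = (8)_16 → 8² = 64
64 = (4,0)_16 → 4² + 0² = 16
16 = (1,0)_16 → 1² + 0² = 1  — reached 1.
That took 7 steps.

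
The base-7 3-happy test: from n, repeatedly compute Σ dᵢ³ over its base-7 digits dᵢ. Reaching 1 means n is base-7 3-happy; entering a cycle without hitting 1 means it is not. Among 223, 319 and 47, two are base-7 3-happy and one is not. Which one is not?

47

223: 223 → 307 → 433 → 343 → 1  — reaches 1 (base-7 3-happy)
319: 319 → 307 → 433 → 343 → 1  — reaches 1 (base-7 3-happy)
47: 47 → 341 → 557 → 137 → 197 → 65 → 17 → 35 → 125 → 251 → 341  — repeats 341 (not base-7 3-happy)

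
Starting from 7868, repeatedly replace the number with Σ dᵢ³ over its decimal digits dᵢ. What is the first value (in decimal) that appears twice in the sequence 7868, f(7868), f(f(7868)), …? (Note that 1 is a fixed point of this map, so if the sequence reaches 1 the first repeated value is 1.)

7868 → 7³ + 8³ + 6³ + 8³ = 343 + 512 + 216 + 512 = 1583
1583 → 1³ + 5³ + 8³ + 3³ = 1 + 125 + 512 + 27 = 665
665 → 6³ + 6³ + 5³ = 216 + 216 + 125 = 557
557 → 5³ + 5³ + 7³ = 125 + 125 + 343 = 593
593 → 5³ + 9³ + 3³ = 125 + 729 + 27 = 881
881 → 8³ + 8³ + 1³ = 512 + 512 + 1 = 1025
1025 → 1³ + 0³ + 2³ + 5³ = 1 + 0 + 8 + 125 = 134
134 → 1³ + 3³ + 4³ = 1 + 27 + 64 = 92
92 → 9³ + 2³ = 729 + 8 = 737
737 → 7³ + 3³ + 7³ = 343 + 27 + 343 = 713
713 → 7³ + 1³ + 3³ = 343 + 1 + 27 = 371
371 → 3³ + 7³ + 1³ = 27 + 343 + 1 = 371  — 371 already appeared earlier.

371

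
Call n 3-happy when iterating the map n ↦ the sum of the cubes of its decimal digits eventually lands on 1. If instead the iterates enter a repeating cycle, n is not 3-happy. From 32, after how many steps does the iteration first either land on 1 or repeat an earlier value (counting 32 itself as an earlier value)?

8

32 → 3³ + 2³ = 35
35 → 3³ + 5³ = 152
152 → 1³ + 5³ + 2³ = 134
134 → 1³ + 3³ + 4³ = 92
92 → 9³ + 2³ = 737
737 → 7³ + 3³ + 7³ = 713
713 → 7³ + 1³ + 3³ = 371
371 → 3³ + 7³ + 1³ = 371  — 371 repeats.
That took 8 steps.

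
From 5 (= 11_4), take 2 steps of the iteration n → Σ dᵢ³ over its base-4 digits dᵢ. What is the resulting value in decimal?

8

5 = (1,1)_4 → 1³ + 1³ = 1 + 1 = 2
2 = (2)_4 → 2³ = 8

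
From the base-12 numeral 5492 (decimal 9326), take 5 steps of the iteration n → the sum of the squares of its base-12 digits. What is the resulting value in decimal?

5

9326 = (5,4,9,2)_12 → 126
126 = (10,6)_12 → 136
136 = (11,4)_12 → 137
137 = (11,5)_12 → 146
146 = (1,0,2)_12 → 5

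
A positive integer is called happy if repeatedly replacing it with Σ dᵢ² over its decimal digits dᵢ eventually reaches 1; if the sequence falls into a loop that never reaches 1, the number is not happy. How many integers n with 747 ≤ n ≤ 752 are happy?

747: 747 → 114 → 18 → 65 → 61 → 37 → 58 → 89 → 145 → 42 → 20 → 4 → 16 → 37  (repeats 37)
748: 748 → 129 → 86 → 100 → 1  (reaches 1)
749: 749 → 146 → 53 → 34 → 25 → 29 → 85 → 89 → 145 → 42 → 20 → 4 → 16 → 37 → 58 → 89  (repeats 89)
750: 750 → 74 → 65 → 61 → 37 → 58 → 89 → 145 → 42 → 20 → 4 → 16 → 37  (repeats 37)
751: 751 → 75 → 74 → 65 → 61 → 37 → 58 → 89 → 145 → 42 → 20 → 4 → 16 → 37  (repeats 37)
752: 752 → 78 → 113 → 11 → 2 → 4 → 16 → 37 → 58 → 89 → 145 → 42 → 20 → 4  (repeats 4)
happy: 748

1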